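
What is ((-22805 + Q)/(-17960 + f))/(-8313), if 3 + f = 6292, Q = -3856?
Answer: -8887/32340341 ≈ -0.00027480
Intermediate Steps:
f = 6289 (f = -3 + 6292 = 6289)
((-22805 + Q)/(-17960 + f))/(-8313) = ((-22805 - 3856)/(-17960 + 6289))/(-8313) = -26661/(-11671)*(-1/8313) = -26661*(-1/11671)*(-1/8313) = (26661/11671)*(-1/8313) = -8887/32340341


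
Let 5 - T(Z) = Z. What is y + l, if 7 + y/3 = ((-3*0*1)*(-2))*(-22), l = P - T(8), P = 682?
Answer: 664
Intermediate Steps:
T(Z) = 5 - Z
l = 685 (l = 682 - (5 - 1*8) = 682 - (5 - 8) = 682 - 1*(-3) = 682 + 3 = 685)
y = -21 (y = -21 + 3*(((-3*0*1)*(-2))*(-22)) = -21 + 3*(((0*1)*(-2))*(-22)) = -21 + 3*((0*(-2))*(-22)) = -21 + 3*(0*(-22)) = -21 + 3*0 = -21 + 0 = -21)
y + l = -21 + 685 = 664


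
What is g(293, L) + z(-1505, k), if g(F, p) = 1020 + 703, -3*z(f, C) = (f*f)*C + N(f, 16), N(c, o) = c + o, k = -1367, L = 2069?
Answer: 1032098611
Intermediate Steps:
z(f, C) = -16/3 - f/3 - C*f**2/3 (z(f, C) = -((f*f)*C + (f + 16))/3 = -(f**2*C + (16 + f))/3 = -(C*f**2 + (16 + f))/3 = -(16 + f + C*f**2)/3 = -16/3 - f/3 - C*f**2/3)
g(F, p) = 1723
g(293, L) + z(-1505, k) = 1723 + (-16/3 - 1/3*(-1505) - 1/3*(-1367)*(-1505)**2) = 1723 + (-16/3 + 1505/3 - 1/3*(-1367)*2265025) = 1723 + (-16/3 + 1505/3 + 3096289175/3) = 1723 + 1032096888 = 1032098611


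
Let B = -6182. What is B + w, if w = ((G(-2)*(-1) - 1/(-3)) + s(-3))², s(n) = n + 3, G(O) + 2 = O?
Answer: -55469/9 ≈ -6163.2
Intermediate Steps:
G(O) = -2 + O
s(n) = 3 + n
w = 169/9 (w = (((-2 - 2)*(-1) - 1/(-3)) + (3 - 3))² = ((-4*(-1) - 1*(-⅓)) + 0)² = ((4 + ⅓) + 0)² = (13/3 + 0)² = (13/3)² = 169/9 ≈ 18.778)
B + w = -6182 + 169/9 = -55469/9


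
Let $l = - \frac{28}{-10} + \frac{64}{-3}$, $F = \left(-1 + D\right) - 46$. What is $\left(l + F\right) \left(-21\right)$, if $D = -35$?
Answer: $\frac{10556}{5} \approx 2111.2$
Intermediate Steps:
$F = -82$ ($F = \left(-1 - 35\right) - 46 = -36 - 46 = -82$)
$l = - \frac{278}{15}$ ($l = \left(-28\right) \left(- \frac{1}{10}\right) + 64 \left(- \frac{1}{3}\right) = \frac{14}{5} - \frac{64}{3} = - \frac{278}{15} \approx -18.533$)
$\left(l + F\right) \left(-21\right) = \left(- \frac{278}{15} - 82\right) \left(-21\right) = \left(- \frac{1508}{15}\right) \left(-21\right) = \frac{10556}{5}$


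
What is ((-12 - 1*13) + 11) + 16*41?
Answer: 642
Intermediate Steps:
((-12 - 1*13) + 11) + 16*41 = ((-12 - 13) + 11) + 656 = (-25 + 11) + 656 = -14 + 656 = 642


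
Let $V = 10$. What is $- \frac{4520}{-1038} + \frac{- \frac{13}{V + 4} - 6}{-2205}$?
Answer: $\frac{23272181}{5340510} \approx 4.3577$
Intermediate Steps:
$- \frac{4520}{-1038} + \frac{- \frac{13}{V + 4} - 6}{-2205} = - \frac{4520}{-1038} + \frac{- \frac{13}{10 + 4} - 6}{-2205} = \left(-4520\right) \left(- \frac{1}{1038}\right) + \left(- \frac{13}{14} - 6\right) \left(- \frac{1}{2205}\right) = \frac{2260}{519} + \left(\left(-13\right) \frac{1}{14} - 6\right) \left(- \frac{1}{2205}\right) = \frac{2260}{519} + \left(- \frac{13}{14} - 6\right) \left(- \frac{1}{2205}\right) = \frac{2260}{519} - - \frac{97}{30870} = \frac{2260}{519} + \frac{97}{30870} = \frac{23272181}{5340510}$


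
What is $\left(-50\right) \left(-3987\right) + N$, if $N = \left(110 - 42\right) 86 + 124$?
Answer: $205322$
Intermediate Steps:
$N = 5972$ ($N = \left(110 - 42\right) 86 + 124 = 68 \cdot 86 + 124 = 5848 + 124 = 5972$)
$\left(-50\right) \left(-3987\right) + N = \left(-50\right) \left(-3987\right) + 5972 = 199350 + 5972 = 205322$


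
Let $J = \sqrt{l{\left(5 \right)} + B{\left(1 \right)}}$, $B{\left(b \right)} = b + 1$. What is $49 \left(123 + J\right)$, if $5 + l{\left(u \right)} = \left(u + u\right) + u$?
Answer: $6027 + 98 \sqrt{3} \approx 6196.7$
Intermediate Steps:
$l{\left(u \right)} = -5 + 3 u$ ($l{\left(u \right)} = -5 + \left(\left(u + u\right) + u\right) = -5 + \left(2 u + u\right) = -5 + 3 u$)
$B{\left(b \right)} = 1 + b$
$J = 2 \sqrt{3}$ ($J = \sqrt{\left(-5 + 3 \cdot 5\right) + \left(1 + 1\right)} = \sqrt{\left(-5 + 15\right) + 2} = \sqrt{10 + 2} = \sqrt{12} = 2 \sqrt{3} \approx 3.4641$)
$49 \left(123 + J\right) = 49 \left(123 + 2 \sqrt{3}\right) = 6027 + 98 \sqrt{3}$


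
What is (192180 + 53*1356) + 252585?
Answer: 516633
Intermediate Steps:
(192180 + 53*1356) + 252585 = (192180 + 71868) + 252585 = 264048 + 252585 = 516633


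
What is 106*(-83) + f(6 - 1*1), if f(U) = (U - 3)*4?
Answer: -8790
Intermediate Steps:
f(U) = -12 + 4*U (f(U) = (-3 + U)*4 = -12 + 4*U)
106*(-83) + f(6 - 1*1) = 106*(-83) + (-12 + 4*(6 - 1*1)) = -8798 + (-12 + 4*(6 - 1)) = -8798 + (-12 + 4*5) = -8798 + (-12 + 20) = -8798 + 8 = -8790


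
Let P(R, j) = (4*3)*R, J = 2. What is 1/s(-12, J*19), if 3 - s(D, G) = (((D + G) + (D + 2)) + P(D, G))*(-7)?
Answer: -1/893 ≈ -0.0011198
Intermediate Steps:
P(R, j) = 12*R
s(D, G) = 17 + 7*G + 98*D (s(D, G) = 3 - (((D + G) + (D + 2)) + 12*D)*(-7) = 3 - (((D + G) + (2 + D)) + 12*D)*(-7) = 3 - ((2 + G + 2*D) + 12*D)*(-7) = 3 - (2 + G + 14*D)*(-7) = 3 - (-14 - 98*D - 7*G) = 3 + (14 + 7*G + 98*D) = 17 + 7*G + 98*D)
1/s(-12, J*19) = 1/(17 + 7*(2*19) + 98*(-12)) = 1/(17 + 7*38 - 1176) = 1/(17 + 266 - 1176) = 1/(-893) = -1/893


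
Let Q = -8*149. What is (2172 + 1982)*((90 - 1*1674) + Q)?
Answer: -11531504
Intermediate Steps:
Q = -1192
(2172 + 1982)*((90 - 1*1674) + Q) = (2172 + 1982)*((90 - 1*1674) - 1192) = 4154*((90 - 1674) - 1192) = 4154*(-1584 - 1192) = 4154*(-2776) = -11531504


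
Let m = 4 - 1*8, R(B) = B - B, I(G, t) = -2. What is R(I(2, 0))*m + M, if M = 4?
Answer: 4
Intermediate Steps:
R(B) = 0
m = -4 (m = 4 - 8 = -4)
R(I(2, 0))*m + M = 0*(-4) + 4 = 0 + 4 = 4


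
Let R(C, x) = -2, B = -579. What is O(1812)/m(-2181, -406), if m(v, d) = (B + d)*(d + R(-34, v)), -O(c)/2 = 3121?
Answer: -3121/200940 ≈ -0.015532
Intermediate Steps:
O(c) = -6242 (O(c) = -2*3121 = -6242)
m(v, d) = (-579 + d)*(-2 + d) (m(v, d) = (-579 + d)*(d - 2) = (-579 + d)*(-2 + d))
O(1812)/m(-2181, -406) = -6242/(1158 + (-406)² - 581*(-406)) = -6242/(1158 + 164836 + 235886) = -6242/401880 = -6242*1/401880 = -3121/200940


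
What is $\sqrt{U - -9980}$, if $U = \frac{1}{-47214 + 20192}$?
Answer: $\frac{\sqrt{7287281043298}}{27022} \approx 99.9$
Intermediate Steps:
$U = - \frac{1}{27022}$ ($U = \frac{1}{-27022} = - \frac{1}{27022} \approx -3.7007 \cdot 10^{-5}$)
$\sqrt{U - -9980} = \sqrt{- \frac{1}{27022} - -9980} = \sqrt{- \frac{1}{27022} + \left(-623 + 10603\right)} = \sqrt{- \frac{1}{27022} + 9980} = \sqrt{\frac{269679559}{27022}} = \frac{\sqrt{7287281043298}}{27022}$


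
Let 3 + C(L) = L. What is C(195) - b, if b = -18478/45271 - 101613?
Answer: 4608832633/45271 ≈ 1.0181e+5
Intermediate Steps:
C(L) = -3 + L
b = -4600140601/45271 (b = -18478*1/45271 - 101613 = -18478/45271 - 101613 = -4600140601/45271 ≈ -1.0161e+5)
C(195) - b = (-3 + 195) - 1*(-4600140601/45271) = 192 + 4600140601/45271 = 4608832633/45271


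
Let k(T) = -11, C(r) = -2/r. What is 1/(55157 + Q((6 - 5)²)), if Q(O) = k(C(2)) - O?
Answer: 1/55145 ≈ 1.8134e-5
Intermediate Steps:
Q(O) = -11 - O
1/(55157 + Q((6 - 5)²)) = 1/(55157 + (-11 - (6 - 5)²)) = 1/(55157 + (-11 - 1*1²)) = 1/(55157 + (-11 - 1*1)) = 1/(55157 + (-11 - 1)) = 1/(55157 - 12) = 1/55145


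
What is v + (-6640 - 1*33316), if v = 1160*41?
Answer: 7604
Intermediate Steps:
v = 47560
v + (-6640 - 1*33316) = 47560 + (-6640 - 1*33316) = 47560 + (-6640 - 33316) = 47560 - 39956 = 7604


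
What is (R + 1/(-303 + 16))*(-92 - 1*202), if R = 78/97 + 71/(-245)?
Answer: -2986488/19885 ≈ -150.19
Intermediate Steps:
R = 12223/23765 (R = 78*(1/97) + 71*(-1/245) = 78/97 - 71/245 = 12223/23765 ≈ 0.51433)
(R + 1/(-303 + 16))*(-92 - 1*202) = (12223/23765 + 1/(-303 + 16))*(-92 - 1*202) = (12223/23765 + 1/(-287))*(-92 - 202) = (12223/23765 - 1/287)*(-294) = (497748/974365)*(-294) = -2986488/19885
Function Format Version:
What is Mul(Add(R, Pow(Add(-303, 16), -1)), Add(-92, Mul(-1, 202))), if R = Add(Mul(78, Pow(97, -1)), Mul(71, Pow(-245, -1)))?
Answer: Rational(-2986488, 19885) ≈ -150.19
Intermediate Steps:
R = Rational(12223, 23765) (R = Add(Mul(78, Rational(1, 97)), Mul(71, Rational(-1, 245))) = Add(Rational(78, 97), Rational(-71, 245)) = Rational(12223, 23765) ≈ 0.51433)
Mul(Add(R, Pow(Add(-303, 16), -1)), Add(-92, Mul(-1, 202))) = Mul(Add(Rational(12223, 23765), Pow(Add(-303, 16), -1)), Add(-92, Mul(-1, 202))) = Mul(Add(Rational(12223, 23765), Pow(-287, -1)), Add(-92, -202)) = Mul(Add(Rational(12223, 23765), Rational(-1, 287)), -294) = Mul(Rational(497748, 974365), -294) = Rational(-2986488, 19885)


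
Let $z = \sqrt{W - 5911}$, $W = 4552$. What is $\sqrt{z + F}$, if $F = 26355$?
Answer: $\sqrt{26355 + 3 i \sqrt{151}} \approx 162.34 + 0.114 i$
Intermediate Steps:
$z = 3 i \sqrt{151}$ ($z = \sqrt{4552 - 5911} = \sqrt{-1359} = 3 i \sqrt{151} \approx 36.865 i$)
$\sqrt{z + F} = \sqrt{3 i \sqrt{151} + 26355} = \sqrt{26355 + 3 i \sqrt{151}}$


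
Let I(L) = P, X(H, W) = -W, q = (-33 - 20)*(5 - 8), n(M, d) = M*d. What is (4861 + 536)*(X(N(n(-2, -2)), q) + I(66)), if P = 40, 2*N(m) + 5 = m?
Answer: -642243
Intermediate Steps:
N(m) = -5/2 + m/2
q = 159 (q = -53*(-3) = 159)
I(L) = 40
(4861 + 536)*(X(N(n(-2, -2)), q) + I(66)) = (4861 + 536)*(-1*159 + 40) = 5397*(-159 + 40) = 5397*(-119) = -642243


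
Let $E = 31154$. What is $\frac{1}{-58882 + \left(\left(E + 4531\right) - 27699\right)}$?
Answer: $- \frac{1}{50896} \approx -1.9648 \cdot 10^{-5}$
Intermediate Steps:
$\frac{1}{-58882 + \left(\left(E + 4531\right) - 27699\right)} = \frac{1}{-58882 + \left(\left(31154 + 4531\right) - 27699\right)} = \frac{1}{-58882 + \left(35685 - 27699\right)} = \frac{1}{-58882 + 7986} = \frac{1}{-50896} = - \frac{1}{50896}$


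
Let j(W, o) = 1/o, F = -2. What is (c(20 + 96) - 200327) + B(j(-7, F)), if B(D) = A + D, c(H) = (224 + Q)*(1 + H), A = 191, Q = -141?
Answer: -380851/2 ≈ -1.9043e+5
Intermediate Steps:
c(H) = 83 + 83*H (c(H) = (224 - 141)*(1 + H) = 83*(1 + H) = 83 + 83*H)
B(D) = 191 + D
(c(20 + 96) - 200327) + B(j(-7, F)) = ((83 + 83*(20 + 96)) - 200327) + (191 + 1/(-2)) = ((83 + 83*116) - 200327) + (191 - ½) = ((83 + 9628) - 200327) + 381/2 = (9711 - 200327) + 381/2 = -190616 + 381/2 = -380851/2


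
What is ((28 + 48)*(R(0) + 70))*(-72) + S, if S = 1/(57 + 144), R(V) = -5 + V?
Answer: -71491679/201 ≈ -3.5568e+5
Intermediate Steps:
S = 1/201 ≈ 0.0049751
((28 + 48)*(R(0) + 70))*(-72) + S = ((28 + 48)*((-5 + 0) + 70))*(-72) + 1/201 = (76*(-5 + 70))*(-72) + 1/201 = (76*65)*(-72) + 1/201 = 4940*(-72) + 1/201 = -355680 + 1/201 = -71491679/201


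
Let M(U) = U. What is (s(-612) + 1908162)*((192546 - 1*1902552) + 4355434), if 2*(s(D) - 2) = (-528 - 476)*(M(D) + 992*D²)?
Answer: -493411220129932624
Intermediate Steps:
s(D) = 2 - 497984*D² - 502*D (s(D) = 2 + ((-528 - 476)*(D + 992*D²))/2 = 2 + (-1004*(D + 992*D²))/2 = 2 + (-995968*D² - 1004*D)/2 = 2 + (-497984*D² - 502*D) = 2 - 497984*D² - 502*D)
(s(-612) + 1908162)*((192546 - 1*1902552) + 4355434) = ((2 - 497984*(-612)² - 502*(-612)) + 1908162)*((192546 - 1*1902552) + 4355434) = ((2 - 497984*374544 + 307224) + 1908162)*((192546 - 1902552) + 4355434) = ((2 - 186516919296 + 307224) + 1908162)*(-1710006 + 4355434) = (-186516612070 + 1908162)*2645428 = -186514703908*2645428 = -493411220129932624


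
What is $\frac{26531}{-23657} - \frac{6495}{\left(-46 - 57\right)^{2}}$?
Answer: $- \frac{435119594}{250977113} \approx -1.7337$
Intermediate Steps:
$\frac{26531}{-23657} - \frac{6495}{\left(-46 - 57\right)^{2}} = 26531 \left(- \frac{1}{23657}\right) - \frac{6495}{\left(-103\right)^{2}} = - \frac{26531}{23657} - \frac{6495}{10609} = - \frac{435119594}{250977113}$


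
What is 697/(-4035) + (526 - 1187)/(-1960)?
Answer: 260203/1581720 ≈ 0.16451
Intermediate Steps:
697/(-4035) + (526 - 1187)/(-1960) = 697*(-1/4035) - 661*(-1/1960) = -697/4035 + 661/1960 = 260203/1581720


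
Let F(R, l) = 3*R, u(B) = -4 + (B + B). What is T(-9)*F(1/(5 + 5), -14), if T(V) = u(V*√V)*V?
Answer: 54/5 + 729*I/5 ≈ 10.8 + 145.8*I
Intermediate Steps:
u(B) = -4 + 2*B
T(V) = V*(-4 + 2*V^(3/2)) (T(V) = (-4 + 2*(V*√V))*V = (-4 + 2*V^(3/2))*V = V*(-4 + 2*V^(3/2)))
T(-9)*F(1/(5 + 5), -14) = (2*(-9)*(-2 + (-9)^(3/2)))*(3/(5 + 5)) = (2*(-9)*(-2 - 27*I))*(3/10) = (36 + 486*I)*(3*(⅒)) = (36 + 486*I)*(3/10) = 54/5 + 729*I/5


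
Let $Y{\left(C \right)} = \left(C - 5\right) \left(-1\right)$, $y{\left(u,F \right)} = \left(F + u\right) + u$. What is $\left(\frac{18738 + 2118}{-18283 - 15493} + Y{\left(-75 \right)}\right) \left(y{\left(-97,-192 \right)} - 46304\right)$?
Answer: $- \frac{7824146785}{2111} \approx -3.7064 \cdot 10^{6}$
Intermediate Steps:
$y{\left(u,F \right)} = F + 2 u$
$Y{\left(C \right)} = 5 - C$ ($Y{\left(C \right)} = \left(-5 + C\right) \left(-1\right) = 5 - C$)
$\left(\frac{18738 + 2118}{-18283 - 15493} + Y{\left(-75 \right)}\right) \left(y{\left(-97,-192 \right)} - 46304\right) = \left(\frac{18738 + 2118}{-18283 - 15493} + \left(5 - -75\right)\right) \left(\left(-192 + 2 \left(-97\right)\right) - 46304\right) = \left(\frac{20856}{-33776} + \left(5 + 75\right)\right) \left(\left(-192 - 194\right) - 46304\right) = \left(20856 \left(- \frac{1}{33776}\right) + 80\right) \left(-386 - 46304\right) = \left(- \frac{2607}{4222} + 80\right) \left(-46690\right) = \frac{335153}{4222} \left(-46690\right) = - \frac{7824146785}{2111}$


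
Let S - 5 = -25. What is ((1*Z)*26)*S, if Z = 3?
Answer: -1560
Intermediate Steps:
S = -20 (S = 5 - 25 = -20)
((1*Z)*26)*S = ((1*3)*26)*(-20) = (3*26)*(-20) = 78*(-20) = -1560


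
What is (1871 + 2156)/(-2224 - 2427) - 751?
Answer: -3496928/4651 ≈ -751.87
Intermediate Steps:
(1871 + 2156)/(-2224 - 2427) - 751 = 4027/(-4651) - 751 = 4027*(-1/4651) - 751 = -4027/4651 - 751 = -3496928/4651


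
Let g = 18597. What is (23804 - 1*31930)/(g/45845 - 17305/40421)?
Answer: 7529148326935/20819194 ≈ 3.6164e+5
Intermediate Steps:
(23804 - 1*31930)/(g/45845 - 17305/40421) = (23804 - 1*31930)/(18597/45845 - 17305/40421) = (23804 - 31930)/(18597*(1/45845) - 17305*1/40421) = -8126/(18597/45845 - 17305/40421) = -8126/(-41638388/1853100745) = -8126*(-1853100745/41638388) = 7529148326935/20819194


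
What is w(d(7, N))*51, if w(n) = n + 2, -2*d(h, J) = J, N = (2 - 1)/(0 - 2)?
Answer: 459/4 ≈ 114.75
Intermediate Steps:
N = -½ (N = 1/(-2) = 1*(-½) = -½ ≈ -0.50000)
d(h, J) = -J/2
w(n) = 2 + n
w(d(7, N))*51 = (2 - ½*(-½))*51 = (2 + ¼)*51 = (9/4)*51 = 459/4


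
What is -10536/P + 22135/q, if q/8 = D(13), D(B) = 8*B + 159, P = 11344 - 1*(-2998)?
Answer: 147646213/15087784 ≈ 9.7858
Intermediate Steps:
P = 14342 (P = 11344 + 2998 = 14342)
D(B) = 159 + 8*B
q = 2104 (q = 8*(159 + 8*13) = 8*(159 + 104) = 8*263 = 2104)
-10536/P + 22135/q = -10536/14342 + 22135/2104 = -10536*1/14342 + 22135*(1/2104) = -5268/7171 + 22135/2104 = 147646213/15087784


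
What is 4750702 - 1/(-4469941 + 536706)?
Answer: 18685627380971/3933235 ≈ 4.7507e+6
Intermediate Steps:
4750702 - 1/(-4469941 + 536706) = 4750702 - 1/(-3933235) = 4750702 - 1*(-1/3933235) = 4750702 + 1/3933235 = 18685627380971/3933235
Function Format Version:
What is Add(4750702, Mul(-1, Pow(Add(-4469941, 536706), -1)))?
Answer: Rational(18685627380971, 3933235) ≈ 4.7507e+6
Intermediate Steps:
Add(4750702, Mul(-1, Pow(Add(-4469941, 536706), -1))) = Add(4750702, Mul(-1, Pow(-3933235, -1))) = Add(4750702, Mul(-1, Rational(-1, 3933235))) = Add(4750702, Rational(1, 3933235)) = Rational(18685627380971, 3933235)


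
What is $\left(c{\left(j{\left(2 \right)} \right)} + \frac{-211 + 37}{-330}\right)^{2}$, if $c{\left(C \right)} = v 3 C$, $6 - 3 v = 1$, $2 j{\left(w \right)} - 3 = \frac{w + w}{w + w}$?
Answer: $\frac{335241}{3025} \approx 110.82$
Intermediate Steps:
$j{\left(w \right)} = 2$ ($j{\left(w \right)} = \frac{3}{2} + \frac{\left(w + w\right) \frac{1}{w + w}}{2} = \frac{3}{2} + \frac{2 w \frac{1}{2 w}}{2} = \frac{3}{2} + \frac{1}{2} \cdot 1 = \frac{3}{2} + \frac{1}{2} = 2$)
$v = \frac{5}{3}$ ($v = 2 - \frac{1}{3} = \frac{5}{3} \approx 1.6667$)
$c{\left(C \right)} = 5 C$ ($c{\left(C \right)} = \frac{5}{3} \cdot 3 C = 5 C$)
$\left(c{\left(j{\left(2 \right)} \right)} + \frac{-211 + 37}{-330}\right)^{2} = \left(5 \cdot 2 + \frac{-211 + 37}{-330}\right)^{2} = \left(10 - - \frac{29}{55}\right)^{2} = \left(10 + \frac{29}{55}\right)^{2} = \left(\frac{579}{55}\right)^{2} = \frac{335241}{3025}$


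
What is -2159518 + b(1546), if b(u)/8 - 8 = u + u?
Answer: -2134718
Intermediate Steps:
b(u) = 64 + 16*u (b(u) = 64 + 8*(u + u) = 64 + 8*(2*u) = 64 + 16*u)
-2159518 + b(1546) = -2159518 + (64 + 16*1546) = -2159518 + (64 + 24736) = -2159518 + 24800 = -2134718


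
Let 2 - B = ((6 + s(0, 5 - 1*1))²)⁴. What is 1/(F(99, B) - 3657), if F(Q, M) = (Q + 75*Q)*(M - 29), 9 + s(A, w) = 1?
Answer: -1/2132949 ≈ -4.6883e-7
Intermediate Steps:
s(A, w) = -8 (s(A, w) = -9 + 1 = -8)
B = -254 (B = 2 - ((6 - 8)²)⁴ = 2 - ((-2)²)⁴ = 2 - 1*4⁴ = 2 - 1*256 = 2 - 256 = -254)
F(Q, M) = 76*Q*(-29 + M) (F(Q, M) = (76*Q)*(-29 + M) = 76*Q*(-29 + M))
1/(F(99, B) - 3657) = 1/(76*99*(-29 - 254) - 3657) = 1/(76*99*(-283) - 3657) = 1/(-2129292 - 3657) = 1/(-2132949) = -1/2132949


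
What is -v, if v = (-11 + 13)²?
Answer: -4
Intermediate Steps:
v = 4 (v = 2² = 4)
-v = -1*4 = -4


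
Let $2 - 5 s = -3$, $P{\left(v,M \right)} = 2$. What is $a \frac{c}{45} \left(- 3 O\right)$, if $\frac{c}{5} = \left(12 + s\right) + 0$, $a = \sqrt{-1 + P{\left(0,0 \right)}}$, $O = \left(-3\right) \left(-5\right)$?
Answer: $-65$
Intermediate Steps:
$s = 1$ ($s = \frac{2}{5} - - \frac{3}{5} = \frac{2}{5} + \frac{3}{5} = 1$)
$O = 15$
$a = 1$ ($a = \sqrt{-1 + 2} = \sqrt{1} = 1$)
$c = 65$ ($c = 5 \left(\left(12 + 1\right) + 0\right) = 5 \left(13 + 0\right) = 5 \cdot 13 = 65$)
$a \frac{c}{45} \left(- 3 O\right) = 1 \cdot \frac{65}{45} \left(\left(-3\right) 15\right) = 1 \cdot 65 \cdot \frac{1}{45} \left(-45\right) = 1 \cdot \frac{13}{9} \left(-45\right) = \frac{13}{9} \left(-45\right) = -65$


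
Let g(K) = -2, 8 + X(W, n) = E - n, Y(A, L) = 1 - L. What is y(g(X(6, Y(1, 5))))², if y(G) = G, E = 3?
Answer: 4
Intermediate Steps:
X(W, n) = -5 - n (X(W, n) = -8 + (3 - n) = -5 - n)
y(g(X(6, Y(1, 5))))² = (-2)² = 4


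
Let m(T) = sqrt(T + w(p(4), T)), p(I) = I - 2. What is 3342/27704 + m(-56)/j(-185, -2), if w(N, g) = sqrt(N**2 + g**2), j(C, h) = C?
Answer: 1671/13852 - sqrt(-56 + 2*sqrt(785))/185 ≈ 0.11961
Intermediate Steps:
p(I) = -2 + I
m(T) = sqrt(T + sqrt(4 + T**2)) (m(T) = sqrt(T + sqrt((-2 + 4)**2 + T**2)) = sqrt(T + sqrt(2**2 + T**2)) = sqrt(T + sqrt(4 + T**2)))
3342/27704 + m(-56)/j(-185, -2) = 3342/27704 + sqrt(-56 + sqrt(4 + (-56)**2))/(-185) = 3342*(1/27704) + sqrt(-56 + sqrt(4 + 3136))*(-1/185) = 1671/13852 + sqrt(-56 + sqrt(3140))*(-1/185) = 1671/13852 + sqrt(-56 + 2*sqrt(785))*(-1/185) = 1671/13852 - sqrt(-56 + 2*sqrt(785))/185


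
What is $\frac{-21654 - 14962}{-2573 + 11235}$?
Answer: $- \frac{18308}{4331} \approx -4.2272$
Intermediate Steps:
$\frac{-21654 - 14962}{-2573 + 11235} = - \frac{36616}{8662} = \left(-36616\right) \frac{1}{8662} = - \frac{18308}{4331}$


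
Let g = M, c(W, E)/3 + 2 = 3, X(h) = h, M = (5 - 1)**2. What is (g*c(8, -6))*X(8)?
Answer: 384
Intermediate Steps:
M = 16 (M = 4**2 = 16)
c(W, E) = 3 (c(W, E) = -6 + 3*3 = -6 + 9 = 3)
g = 16
(g*c(8, -6))*X(8) = (16*3)*8 = 48*8 = 384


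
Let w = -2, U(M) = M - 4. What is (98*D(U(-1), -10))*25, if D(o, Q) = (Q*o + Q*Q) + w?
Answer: 362600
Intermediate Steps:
U(M) = -4 + M
D(o, Q) = -2 + Q² + Q*o (D(o, Q) = (Q*o + Q*Q) - 2 = (Q*o + Q²) - 2 = (Q² + Q*o) - 2 = -2 + Q² + Q*o)
(98*D(U(-1), -10))*25 = (98*(-2 + (-10)² - 10*(-4 - 1)))*25 = (98*(-2 + 100 - 10*(-5)))*25 = (98*(-2 + 100 + 50))*25 = (98*148)*25 = 14504*25 = 362600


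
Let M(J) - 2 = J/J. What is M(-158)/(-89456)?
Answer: -3/89456 ≈ -3.3536e-5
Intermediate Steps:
M(J) = 3 (M(J) = 2 + J/J = 2 + 1 = 3)
M(-158)/(-89456) = 3/(-89456) = 3*(-1/89456) = -3/89456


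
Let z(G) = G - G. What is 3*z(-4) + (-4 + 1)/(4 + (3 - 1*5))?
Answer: -3/2 ≈ -1.5000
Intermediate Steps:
z(G) = 0
3*z(-4) + (-4 + 1)/(4 + (3 - 1*5)) = 3*0 + (-4 + 1)/(4 + (3 - 1*5)) = 0 - 3/(4 + (3 - 5)) = 0 - 3/(4 - 2) = 0 - 3/2 = -3/2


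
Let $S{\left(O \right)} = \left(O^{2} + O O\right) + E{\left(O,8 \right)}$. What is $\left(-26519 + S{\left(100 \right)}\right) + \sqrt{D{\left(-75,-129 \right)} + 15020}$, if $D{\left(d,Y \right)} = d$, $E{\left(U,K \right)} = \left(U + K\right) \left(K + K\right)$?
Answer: $-4791 + 7 \sqrt{305} \approx -4668.8$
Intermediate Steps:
$E{\left(U,K \right)} = 2 K \left(K + U\right)$ ($E{\left(U,K \right)} = \left(K + U\right) 2 K = 2 K \left(K + U\right)$)
$S{\left(O \right)} = 128 + 2 O^{2} + 16 O$ ($S{\left(O \right)} = \left(O^{2} + O O\right) + 2 \cdot 8 \left(8 + O\right) = \left(O^{2} + O^{2}\right) + \left(128 + 16 O\right) = 2 O^{2} + \left(128 + 16 O\right) = 128 + 2 O^{2} + 16 O$)
$\left(-26519 + S{\left(100 \right)}\right) + \sqrt{D{\left(-75,-129 \right)} + 15020} = \left(-26519 + \left(128 + 2 \cdot 100^{2} + 16 \cdot 100\right)\right) + \sqrt{-75 + 15020} = \left(-26519 + \left(128 + 2 \cdot 10000 + 1600\right)\right) + \sqrt{14945} = \left(-26519 + \left(128 + 20000 + 1600\right)\right) + 7 \sqrt{305} = \left(-26519 + 21728\right) + 7 \sqrt{305} = -4791 + 7 \sqrt{305}$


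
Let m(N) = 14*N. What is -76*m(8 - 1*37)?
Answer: 30856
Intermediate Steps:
-76*m(8 - 1*37) = -1064*(8 - 1*37) = -1064*(8 - 37) = -1064*(-29) = -76*(-406) = 30856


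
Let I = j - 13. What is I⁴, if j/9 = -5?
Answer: 11316496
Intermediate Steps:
j = -45 (j = 9*(-5) = -45)
I = -58 (I = -45 - 13 = -58)
I⁴ = (-58)⁴ = 11316496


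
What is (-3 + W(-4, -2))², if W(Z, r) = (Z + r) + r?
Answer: 121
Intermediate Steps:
W(Z, r) = Z + 2*r
(-3 + W(-4, -2))² = (-3 + (-4 + 2*(-2)))² = (-3 + (-4 - 4))² = (-3 - 8)² = (-11)² = 121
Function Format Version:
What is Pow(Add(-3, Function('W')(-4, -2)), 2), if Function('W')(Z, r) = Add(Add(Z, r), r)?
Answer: 121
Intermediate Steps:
Function('W')(Z, r) = Add(Z, Mul(2, r))
Pow(Add(-3, Function('W')(-4, -2)), 2) = Pow(Add(-3, Add(-4, Mul(2, -2))), 2) = Pow(Add(-3, Add(-4, -4)), 2) = Pow(Add(-3, -8), 2) = Pow(-11, 2) = 121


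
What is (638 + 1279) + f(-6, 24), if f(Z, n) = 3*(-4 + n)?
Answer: 1977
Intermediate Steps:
f(Z, n) = -12 + 3*n
(638 + 1279) + f(-6, 24) = (638 + 1279) + (-12 + 3*24) = 1917 + (-12 + 72) = 1917 + 60 = 1977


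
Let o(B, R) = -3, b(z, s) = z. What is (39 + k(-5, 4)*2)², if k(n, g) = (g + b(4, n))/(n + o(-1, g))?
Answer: 1369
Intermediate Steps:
k(n, g) = (4 + g)/(-3 + n) (k(n, g) = (g + 4)/(n - 3) = (4 + g)/(-3 + n))
(39 + k(-5, 4)*2)² = (39 + ((4 + 4)/(-3 - 5))*2)² = (39 + (8/(-8))*2)² = (39 - ⅛*8*2)² = (39 - 1*2)² = (39 - 2)² = 37² = 1369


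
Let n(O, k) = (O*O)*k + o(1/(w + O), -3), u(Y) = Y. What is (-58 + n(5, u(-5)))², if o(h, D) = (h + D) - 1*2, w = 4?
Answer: 2859481/81 ≈ 35302.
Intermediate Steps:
o(h, D) = -2 + D + h (o(h, D) = (D + h) - 2 = -2 + D + h)
n(O, k) = -5 + 1/(4 + O) + k*O² (n(O, k) = (O*O)*k + (-2 - 3 + 1/(4 + O)) = O²*k + (-5 + 1/(4 + O)) = k*O² + (-5 + 1/(4 + O)) = -5 + 1/(4 + O) + k*O²)
(-58 + n(5, u(-5)))² = (-58 + (1 + (-5 - 5*5²)*(4 + 5))/(4 + 5))² = (-58 + (1 + (-5 - 5*25)*9)/9)² = (-58 + (1 + (-5 - 125)*9)/9)² = (-58 + (1 - 130*9)/9)² = (-58 + (1 - 1170)/9)² = (-58 + (⅑)*(-1169))² = (-58 - 1169/9)² = (-1691/9)² = 2859481/81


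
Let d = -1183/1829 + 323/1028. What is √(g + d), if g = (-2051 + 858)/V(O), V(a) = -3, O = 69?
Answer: √3160472104928355/2820318 ≈ 19.933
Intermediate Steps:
d = -625357/1880212 (d = -1183*1/1829 + 323*(1/1028) = -1183/1829 + 323/1028 = -625357/1880212 ≈ -0.33260)
g = 1193/3 (g = (-2051 + 858)/(-3) = -1193*(-⅓) = 1193/3 ≈ 397.67)
√(g + d) = √(1193/3 - 625357/1880212) = √(2241216845/5640636) = √3160472104928355/2820318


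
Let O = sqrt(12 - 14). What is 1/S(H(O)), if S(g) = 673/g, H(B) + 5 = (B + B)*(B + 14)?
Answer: -9/673 + 28*I*sqrt(2)/673 ≈ -0.013373 + 0.058838*I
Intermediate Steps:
O = I*sqrt(2) (O = sqrt(-2) = I*sqrt(2) ≈ 1.4142*I)
H(B) = -5 + 2*B*(14 + B) (H(B) = -5 + (B + B)*(B + 14) = -5 + (2*B)*(14 + B) = -5 + 2*B*(14 + B))
1/S(H(O)) = 1/(673/(-5 + 2*(I*sqrt(2))**2 + 28*(I*sqrt(2)))) = 1/(673/(-5 + 2*(-2) + 28*I*sqrt(2))) = 1/(673/(-5 - 4 + 28*I*sqrt(2))) = 1/(673/(-9 + 28*I*sqrt(2))) = -9/673 + 28*I*sqrt(2)/673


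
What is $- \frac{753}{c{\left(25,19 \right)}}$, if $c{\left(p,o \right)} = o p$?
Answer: $- \frac{753}{475} \approx -1.5853$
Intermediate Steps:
$- \frac{753}{c{\left(25,19 \right)}} = - \frac{753}{19 \cdot 25} = - \frac{753}{475}$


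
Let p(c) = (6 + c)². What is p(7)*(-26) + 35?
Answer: -4359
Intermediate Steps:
p(7)*(-26) + 35 = (6 + 7)²*(-26) + 35 = 13²*(-26) + 35 = 169*(-26) + 35 = -4394 + 35 = -4359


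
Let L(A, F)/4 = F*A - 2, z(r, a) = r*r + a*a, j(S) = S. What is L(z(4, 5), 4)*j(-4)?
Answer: -2592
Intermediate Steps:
z(r, a) = a**2 + r**2 (z(r, a) = r**2 + a**2 = a**2 + r**2)
L(A, F) = -8 + 4*A*F (L(A, F) = 4*(F*A - 2) = 4*(A*F - 2) = 4*(-2 + A*F) = -8 + 4*A*F)
L(z(4, 5), 4)*j(-4) = (-8 + 4*(5**2 + 4**2)*4)*(-4) = (-8 + 4*(25 + 16)*4)*(-4) = (-8 + 4*41*4)*(-4) = (-8 + 656)*(-4) = 648*(-4) = -2592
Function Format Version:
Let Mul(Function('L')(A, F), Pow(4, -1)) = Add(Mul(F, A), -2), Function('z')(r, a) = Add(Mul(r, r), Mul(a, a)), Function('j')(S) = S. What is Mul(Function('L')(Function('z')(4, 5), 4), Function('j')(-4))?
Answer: -2592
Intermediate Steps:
Function('z')(r, a) = Add(Pow(a, 2), Pow(r, 2)) (Function('z')(r, a) = Add(Pow(r, 2), Pow(a, 2)) = Add(Pow(a, 2), Pow(r, 2)))
Function('L')(A, F) = Add(-8, Mul(4, A, F)) (Function('L')(A, F) = Mul(4, Add(Mul(F, A), -2)) = Mul(4, Add(Mul(A, F), -2)) = Mul(4, Add(-2, Mul(A, F))) = Add(-8, Mul(4, A, F)))
Mul(Function('L')(Function('z')(4, 5), 4), Function('j')(-4)) = Mul(Add(-8, Mul(4, Add(Pow(5, 2), Pow(4, 2)), 4)), -4) = Mul(Add(-8, Mul(4, Add(25, 16), 4)), -4) = Mul(Add(-8, Mul(4, 41, 4)), -4) = Mul(Add(-8, 656), -4) = Mul(648, -4) = -2592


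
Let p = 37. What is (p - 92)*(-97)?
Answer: 5335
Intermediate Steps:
(p - 92)*(-97) = (37 - 92)*(-97) = -55*(-97) = 5335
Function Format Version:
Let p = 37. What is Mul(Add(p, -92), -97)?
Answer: 5335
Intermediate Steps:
Mul(Add(p, -92), -97) = Mul(Add(37, -92), -97) = Mul(-55, -97) = 5335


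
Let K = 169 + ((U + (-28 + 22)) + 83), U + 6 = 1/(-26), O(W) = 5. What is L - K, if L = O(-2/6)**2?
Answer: -5589/26 ≈ -214.96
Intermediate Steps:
U = -157/26 (U = -6 + 1/(-26) = -6 - 1/26 = -157/26 ≈ -6.0385)
L = 25 (L = 5**2 = 25)
K = 6239/26 (K = 169 + ((-157/26 + (-28 + 22)) + 83) = 169 + ((-157/26 - 6) + 83) = 169 + (-313/26 + 83) = 169 + 1845/26 = 6239/26 ≈ 239.96)
L - K = 25 - 1*6239/26 = 25 - 6239/26 = -5589/26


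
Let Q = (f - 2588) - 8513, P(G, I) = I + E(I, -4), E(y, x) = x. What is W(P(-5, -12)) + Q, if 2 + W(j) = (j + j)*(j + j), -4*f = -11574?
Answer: -14371/2 ≈ -7185.5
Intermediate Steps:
f = 5787/2 (f = -1/4*(-11574) = 5787/2 ≈ 2893.5)
P(G, I) = -4 + I (P(G, I) = I - 4 = -4 + I)
Q = -16415/2 (Q = (5787/2 - 2588) - 8513 = 611/2 - 8513 = -16415/2 ≈ -8207.5)
W(j) = -2 + 4*j**2 (W(j) = -2 + (j + j)*(j + j) = -2 + (2*j)*(2*j) = -2 + 4*j**2)
W(P(-5, -12)) + Q = (-2 + 4*(-4 - 12)**2) - 16415/2 = (-2 + 4*(-16)**2) - 16415/2 = (-2 + 4*256) - 16415/2 = (-2 + 1024) - 16415/2 = 1022 - 16415/2 = -14371/2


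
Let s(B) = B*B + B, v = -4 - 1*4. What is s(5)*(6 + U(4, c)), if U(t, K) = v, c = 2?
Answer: -60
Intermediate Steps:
v = -8 (v = -4 - 4 = -8)
U(t, K) = -8
s(B) = B + B² (s(B) = B² + B = B + B²)
s(5)*(6 + U(4, c)) = (5*(1 + 5))*(6 - 8) = (5*6)*(-2) = 30*(-2) = -60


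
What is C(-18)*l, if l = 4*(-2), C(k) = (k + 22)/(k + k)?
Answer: 8/9 ≈ 0.88889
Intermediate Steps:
C(k) = (22 + k)/(2*k) (C(k) = (22 + k)/((2*k)) = (22 + k)*(1/(2*k)) = (22 + k)/(2*k))
l = -8
C(-18)*l = ((1/2)*(22 - 18)/(-18))*(-8) = ((1/2)*(-1/18)*4)*(-8) = -1/9*(-8) = 8/9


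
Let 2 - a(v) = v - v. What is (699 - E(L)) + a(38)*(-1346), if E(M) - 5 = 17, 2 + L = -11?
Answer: -2015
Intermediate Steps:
L = -13 (L = -2 - 11 = -13)
E(M) = 22 (E(M) = 5 + 17 = 22)
a(v) = 2 (a(v) = 2 - (v - v) = 2 - 1*0 = 2 + 0 = 2)
(699 - E(L)) + a(38)*(-1346) = (699 - 1*22) + 2*(-1346) = (699 - 22) - 2692 = 677 - 2692 = -2015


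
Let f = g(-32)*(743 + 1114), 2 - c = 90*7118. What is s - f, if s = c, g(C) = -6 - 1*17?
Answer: -597907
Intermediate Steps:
g(C) = -23 (g(C) = -6 - 17 = -23)
c = -640618 (c = 2 - 90*7118 = 2 - 1*640620 = 2 - 640620 = -640618)
s = -640618
f = -42711 (f = -23*(743 + 1114) = -23*1857 = -42711)
s - f = -640618 - 1*(-42711) = -640618 + 42711 = -597907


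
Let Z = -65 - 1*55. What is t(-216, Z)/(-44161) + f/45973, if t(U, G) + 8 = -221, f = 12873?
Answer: 579012370/2030213653 ≈ 0.28520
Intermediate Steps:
Z = -120 (Z = -65 - 55 = -120)
t(U, G) = -229 (t(U, G) = -8 - 221 = -229)
t(-216, Z)/(-44161) + f/45973 = -229/(-44161) + 12873/45973 = -229*(-1/44161) + 12873*(1/45973) = 229/44161 + 12873/45973 = 579012370/2030213653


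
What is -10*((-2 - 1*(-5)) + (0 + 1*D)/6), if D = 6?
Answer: -40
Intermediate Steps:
-10*((-2 - 1*(-5)) + (0 + 1*D)/6) = -10*((-2 - 1*(-5)) + (0 + 1*6)/6) = -10*((-2 + 5) + (0 + 6)*(1/6)) = -10*(3 + 6*(1/6)) = -10*(3 + 1) = -10*4 = -40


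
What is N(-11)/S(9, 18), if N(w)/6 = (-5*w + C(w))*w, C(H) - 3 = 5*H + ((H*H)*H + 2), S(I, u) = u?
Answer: 4862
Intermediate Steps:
C(H) = 5 + H³ + 5*H (C(H) = 3 + (5*H + ((H*H)*H + 2)) = 3 + (5*H + (H²*H + 2)) = 3 + (5*H + (H³ + 2)) = 3 + (5*H + (2 + H³)) = 3 + (2 + H³ + 5*H) = 5 + H³ + 5*H)
N(w) = 6*w*(5 + w³) (N(w) = 6*((-5*w + (5 + w³ + 5*w))*w) = 6*((5 + w³)*w) = 6*(w*(5 + w³)) = 6*w*(5 + w³))
N(-11)/S(9, 18) = (6*(-11)*(5 + (-11)³))/18 = (6*(-11)*(5 - 1331))*(1/18) = (6*(-11)*(-1326))*(1/18) = 87516*(1/18) = 4862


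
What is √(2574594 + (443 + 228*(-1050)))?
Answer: √2335637 ≈ 1528.3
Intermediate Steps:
√(2574594 + (443 + 228*(-1050))) = √(2574594 + (443 - 239400)) = √(2574594 - 238957) = √2335637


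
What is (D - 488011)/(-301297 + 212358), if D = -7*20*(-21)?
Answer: 485071/88939 ≈ 5.4540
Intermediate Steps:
D = 2940 (D = -140*(-21) = 2940)
(D - 488011)/(-301297 + 212358) = (2940 - 488011)/(-301297 + 212358) = -485071/(-88939) = -485071*(-1/88939) = 485071/88939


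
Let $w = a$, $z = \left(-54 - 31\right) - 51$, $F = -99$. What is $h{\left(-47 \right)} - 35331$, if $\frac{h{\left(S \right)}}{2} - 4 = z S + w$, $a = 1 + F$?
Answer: $-22735$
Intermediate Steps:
$z = -136$ ($z = -85 - 51 = -136$)
$a = -98$ ($a = 1 - 99 = -98$)
$w = -98$
$h{\left(S \right)} = -188 - 272 S$ ($h{\left(S \right)} = 8 + 2 \left(- 136 S - 98\right) = 8 + 2 \left(-98 - 136 S\right) = 8 - \left(196 + 272 S\right) = -188 - 272 S$)
$h{\left(-47 \right)} - 35331 = \left(-188 - -12784\right) - 35331 = \left(-188 + 12784\right) - 35331 = 12596 - 35331 = -22735$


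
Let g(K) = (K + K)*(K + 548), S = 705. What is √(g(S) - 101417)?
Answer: √1665313 ≈ 1290.5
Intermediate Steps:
g(K) = 2*K*(548 + K) (g(K) = (2*K)*(548 + K) = 2*K*(548 + K))
√(g(S) - 101417) = √(2*705*(548 + 705) - 101417) = √(2*705*1253 - 101417) = √(1766730 - 101417) = √1665313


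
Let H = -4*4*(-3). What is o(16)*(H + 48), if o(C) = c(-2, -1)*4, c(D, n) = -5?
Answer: -1920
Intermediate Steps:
H = 48 (H = -16*(-3) = 48)
o(C) = -20 (o(C) = -5*4 = -20)
o(16)*(H + 48) = -20*(48 + 48) = -20*96 = -1920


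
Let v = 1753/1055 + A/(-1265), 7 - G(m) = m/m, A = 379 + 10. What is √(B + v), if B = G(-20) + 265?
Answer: √776139654257/53383 ≈ 16.503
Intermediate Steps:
A = 389
G(m) = 6 (G(m) = 7 - m/m = 7 - 1*1 = 7 - 1 = 6)
B = 271 (B = 6 + 265 = 271)
v = 72286/53383 (v = 1753/1055 + 389/(-1265) = 1753*(1/1055) + 389*(-1/1265) = 1753/1055 - 389/1265 = 72286/53383 ≈ 1.3541)
√(B + v) = √(271 + 72286/53383) = √(14539079/53383) = √776139654257/53383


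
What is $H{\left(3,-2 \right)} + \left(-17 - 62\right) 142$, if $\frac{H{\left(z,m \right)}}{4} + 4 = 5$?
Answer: $-11214$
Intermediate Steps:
$H{\left(z,m \right)} = 4$ ($H{\left(z,m \right)} = -16 + 4 \cdot 5 = -16 + 20 = 4$)
$H{\left(3,-2 \right)} + \left(-17 - 62\right) 142 = 4 + \left(-17 - 62\right) 142 = 4 - 11218 = -11214$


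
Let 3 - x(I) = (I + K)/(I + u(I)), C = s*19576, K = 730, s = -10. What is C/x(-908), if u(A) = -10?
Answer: -11231730/161 ≈ -69762.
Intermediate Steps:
C = -195760 (C = -10*19576 = -195760)
x(I) = 3 - (730 + I)/(-10 + I) (x(I) = 3 - (I + 730)/(I - 10) = 3 - (730 + I)/(-10 + I))
C/x(-908) = -195760*(-10 - 908)/(2*(-380 - 908)) = -195760/(2*(-1288)/(-918)) = -195760/(2*(-1/918)*(-1288)) = -195760/1288/459 = -195760*459/1288 = -11231730/161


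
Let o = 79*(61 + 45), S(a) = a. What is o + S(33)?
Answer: 8407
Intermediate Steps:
o = 8374 (o = 79*106 = 8374)
o + S(33) = 8374 + 33 = 8407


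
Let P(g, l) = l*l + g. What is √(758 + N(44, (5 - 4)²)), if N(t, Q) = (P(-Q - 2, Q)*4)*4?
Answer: 11*√6 ≈ 26.944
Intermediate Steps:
P(g, l) = g + l² (P(g, l) = l² + g = g + l²)
N(t, Q) = -32 - 16*Q + 16*Q² (N(t, Q) = (((-Q - 2) + Q²)*4)*4 = (((-2 - Q) + Q²)*4)*4 = ((-2 + Q² - Q)*4)*4 = (-8 - 4*Q + 4*Q²)*4 = -32 - 16*Q + 16*Q²)
√(758 + N(44, (5 - 4)²)) = √(758 + (-32 - 16*(5 - 4)² + 16*((5 - 4)²)²)) = √(758 + (-32 - 16*1² + 16*(1²)²)) = √(758 + (-32 - 16*1 + 16*1²)) = √(758 + (-32 - 16 + 16*1)) = √(758 + (-32 - 16 + 16)) = √(758 - 32) = √726 = 11*√6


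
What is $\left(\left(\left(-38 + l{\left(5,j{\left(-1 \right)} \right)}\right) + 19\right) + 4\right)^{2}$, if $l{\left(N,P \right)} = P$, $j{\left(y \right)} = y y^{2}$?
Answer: $256$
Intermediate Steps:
$j{\left(y \right)} = y^{3}$
$\left(\left(\left(-38 + l{\left(5,j{\left(-1 \right)} \right)}\right) + 19\right) + 4\right)^{2} = \left(\left(\left(-38 + \left(-1\right)^{3}\right) + 19\right) + 4\right)^{2} = \left(\left(\left(-38 - 1\right) + 19\right) + 4\right)^{2} = \left(\left(-39 + 19\right) + 4\right)^{2} = \left(-20 + 4\right)^{2} = \left(-16\right)^{2} = 256$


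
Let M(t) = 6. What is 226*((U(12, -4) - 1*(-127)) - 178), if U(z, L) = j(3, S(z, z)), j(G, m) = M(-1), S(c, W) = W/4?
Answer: -10170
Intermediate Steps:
S(c, W) = W/4 (S(c, W) = W*(¼) = W/4)
j(G, m) = 6
U(z, L) = 6
226*((U(12, -4) - 1*(-127)) - 178) = 226*((6 - 1*(-127)) - 178) = 226*((6 + 127) - 178) = 226*(133 - 178) = 226*(-45) = -10170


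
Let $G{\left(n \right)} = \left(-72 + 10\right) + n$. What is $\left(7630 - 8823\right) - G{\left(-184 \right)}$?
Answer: $-947$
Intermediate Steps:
$G{\left(n \right)} = -62 + n$
$\left(7630 - 8823\right) - G{\left(-184 \right)} = \left(7630 - 8823\right) - \left(-62 - 184\right) = \left(7630 - 8823\right) - -246 = -1193 + 246 = -947$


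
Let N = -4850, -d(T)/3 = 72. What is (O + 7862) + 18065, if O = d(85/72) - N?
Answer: 30561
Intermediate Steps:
d(T) = -216 (d(T) = -3*72 = -216)
O = 4634 (O = -216 - 1*(-4850) = -216 + 4850 = 4634)
(O + 7862) + 18065 = (4634 + 7862) + 18065 = 12496 + 18065 = 30561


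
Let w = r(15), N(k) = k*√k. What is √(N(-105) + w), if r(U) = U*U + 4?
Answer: √(229 - 105*I*√105) ≈ 25.778 - 20.869*I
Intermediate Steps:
N(k) = k^(3/2)
r(U) = 4 + U² (r(U) = U² + 4 = 4 + U²)
w = 229 (w = 4 + 15² = 4 + 225 = 229)
√(N(-105) + w) = √((-105)^(3/2) + 229) = √(-105*I*√105 + 229) = √(229 - 105*I*√105)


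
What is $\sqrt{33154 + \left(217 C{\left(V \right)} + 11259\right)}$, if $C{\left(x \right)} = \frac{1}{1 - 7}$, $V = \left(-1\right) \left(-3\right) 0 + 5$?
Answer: $\frac{\sqrt{1597566}}{6} \approx 210.66$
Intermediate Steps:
$V = 5$ ($V = 3 \cdot 0 + 5 = 0 + 5 = 5$)
$C{\left(x \right)} = - \frac{1}{6}$ ($C{\left(x \right)} = \frac{1}{-6} = - \frac{1}{6}$)
$\sqrt{33154 + \left(217 C{\left(V \right)} + 11259\right)} = \sqrt{33154 + \left(217 \left(- \frac{1}{6}\right) + 11259\right)} = \sqrt{33154 + \left(- \frac{217}{6} + 11259\right)} = \sqrt{33154 + \frac{67337}{6}} = \sqrt{\frac{266261}{6}} = \frac{\sqrt{1597566}}{6}$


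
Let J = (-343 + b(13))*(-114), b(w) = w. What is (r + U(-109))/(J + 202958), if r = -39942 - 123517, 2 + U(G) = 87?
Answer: -81687/120289 ≈ -0.67909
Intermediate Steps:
U(G) = 85 (U(G) = -2 + 87 = 85)
J = 37620 (J = (-343 + 13)*(-114) = -330*(-114) = 37620)
r = -163459
(r + U(-109))/(J + 202958) = (-163459 + 85)/(37620 + 202958) = -163374/240578 = -163374*1/240578 = -81687/120289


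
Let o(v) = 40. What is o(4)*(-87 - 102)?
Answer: -7560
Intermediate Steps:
o(4)*(-87 - 102) = 40*(-87 - 102) = 40*(-189) = -7560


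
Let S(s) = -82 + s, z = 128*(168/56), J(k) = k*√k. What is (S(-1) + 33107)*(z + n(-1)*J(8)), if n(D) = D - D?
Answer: 12681216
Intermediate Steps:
n(D) = 0
J(k) = k^(3/2)
z = 384 (z = 128*(168*(1/56)) = 128*3 = 384)
(S(-1) + 33107)*(z + n(-1)*J(8)) = ((-82 - 1) + 33107)*(384 + 0*8^(3/2)) = (-83 + 33107)*(384 + 0*(16*√2)) = 33024*(384 + 0) = 33024*384 = 12681216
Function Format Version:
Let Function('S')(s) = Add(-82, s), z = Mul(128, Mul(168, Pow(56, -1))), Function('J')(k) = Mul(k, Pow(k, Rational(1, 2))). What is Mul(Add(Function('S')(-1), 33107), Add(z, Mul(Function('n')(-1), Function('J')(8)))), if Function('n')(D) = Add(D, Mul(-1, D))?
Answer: 12681216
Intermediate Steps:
Function('n')(D) = 0
Function('J')(k) = Pow(k, Rational(3, 2))
z = 384 (z = Mul(128, Mul(168, Rational(1, 56))) = Mul(128, 3) = 384)
Mul(Add(Function('S')(-1), 33107), Add(z, Mul(Function('n')(-1), Function('J')(8)))) = Mul(Add(Add(-82, -1), 33107), Add(384, Mul(0, Pow(8, Rational(3, 2))))) = Mul(Add(-83, 33107), Add(384, Mul(0, Mul(16, Pow(2, Rational(1, 2)))))) = Mul(33024, Add(384, 0)) = Mul(33024, 384) = 12681216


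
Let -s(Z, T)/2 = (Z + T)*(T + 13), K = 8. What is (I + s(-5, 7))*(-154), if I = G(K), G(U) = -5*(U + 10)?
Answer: 26180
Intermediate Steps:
G(U) = -50 - 5*U (G(U) = -5*(10 + U) = -50 - 5*U)
s(Z, T) = -2*(13 + T)*(T + Z) (s(Z, T) = -2*(Z + T)*(T + 13) = -2*(T + Z)*(13 + T) = -2*(13 + T)*(T + Z))
I = -90 (I = -50 - 5*8 = -50 - 40 = -90)
(I + s(-5, 7))*(-154) = (-90 + (-26*7 - 26*(-5) - 2*7² - 2*7*(-5)))*(-154) = (-90 + (-182 + 130 - 2*49 + 70))*(-154) = (-90 + (-182 + 130 - 98 + 70))*(-154) = (-90 - 80)*(-154) = -170*(-154) = 26180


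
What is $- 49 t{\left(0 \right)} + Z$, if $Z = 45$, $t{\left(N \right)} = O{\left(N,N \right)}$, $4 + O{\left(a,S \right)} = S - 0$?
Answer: $241$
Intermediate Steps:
$O{\left(a,S \right)} = -4 + S$ ($O{\left(a,S \right)} = -4 + \left(S - 0\right) = -4 + \left(S + 0\right) = -4 + S$)
$t{\left(N \right)} = -4 + N$
$- 49 t{\left(0 \right)} + Z = - 49 \left(-4 + 0\right) + 45 = \left(-49\right) \left(-4\right) + 45 = 196 + 45 = 241$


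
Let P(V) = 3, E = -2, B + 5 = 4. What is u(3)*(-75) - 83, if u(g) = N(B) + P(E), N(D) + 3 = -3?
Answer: 142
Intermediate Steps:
B = -1 (B = -5 + 4 = -1)
N(D) = -6 (N(D) = -3 - 3 = -6)
u(g) = -3 (u(g) = -6 + 3 = -3)
u(3)*(-75) - 83 = -3*(-75) - 83 = 225 - 83 = 142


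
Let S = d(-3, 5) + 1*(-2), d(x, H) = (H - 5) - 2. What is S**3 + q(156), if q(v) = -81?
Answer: -145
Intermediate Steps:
d(x, H) = -7 + H (d(x, H) = (-5 + H) - 2 = -7 + H)
S = -4 (S = (-7 + 5) + 1*(-2) = -2 - 2 = -4)
S**3 + q(156) = (-4)**3 - 81 = -64 - 81 = -145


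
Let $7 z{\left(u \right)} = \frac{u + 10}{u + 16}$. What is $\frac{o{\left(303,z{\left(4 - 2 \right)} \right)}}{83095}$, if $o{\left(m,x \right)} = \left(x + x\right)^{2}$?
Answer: $\frac{16}{36644895} \approx 4.3662 \cdot 10^{-7}$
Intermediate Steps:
$z{\left(u \right)} = \frac{10 + u}{7 \left(16 + u\right)}$ ($z{\left(u \right)} = \frac{\left(u + 10\right) \frac{1}{u + 16}}{7} = \frac{\left(10 + u\right) \frac{1}{16 + u}}{7} = \frac{\frac{1}{16 + u} \left(10 + u\right)}{7} = \frac{10 + u}{7 \left(16 + u\right)}$)
$o{\left(m,x \right)} = 4 x^{2}$ ($o{\left(m,x \right)} = \left(2 x\right)^{2} = 4 x^{2}$)
$\frac{o{\left(303,z{\left(4 - 2 \right)} \right)}}{83095} = \frac{4 \left(\frac{10 + \left(4 - 2\right)}{7 \left(16 + \left(4 - 2\right)\right)}\right)^{2}}{83095} = 4 \left(\frac{10 + 2}{7 \left(16 + 2\right)}\right)^{2} \cdot \frac{1}{83095} = 4 \left(\frac{1}{7} \cdot \frac{1}{18} \cdot 12\right)^{2} \cdot \frac{1}{83095} = 4 \left(\frac{2}{21}\right)^{2} \cdot \frac{1}{83095} = 4 \cdot \frac{4}{441} \cdot \frac{1}{83095} = \frac{16}{441} \cdot \frac{1}{83095} = \frac{16}{36644895}$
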